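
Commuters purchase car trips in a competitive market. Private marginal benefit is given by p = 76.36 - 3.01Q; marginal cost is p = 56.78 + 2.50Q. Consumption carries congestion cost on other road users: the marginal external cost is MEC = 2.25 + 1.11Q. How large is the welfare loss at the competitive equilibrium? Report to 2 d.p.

Market equilibrium (private): 56.78 + 2.50Q = 76.36 - 3.01Q → Q_m = 3.5535.
Social marginal benefit = demand − MEC = 74.11 - 4.12Q.
Set SMB = MC: 74.11 - 4.12Q = 56.78 + 2.50Q → Q* = 2.6178.
The loss is the area between SMB and MC from Q* to Q_m; with linear curves that's a triangle of height MEC(Q_m).
DWL = ½ × 0.9357 × 6.1944 = 2.8981.

DWL = 2.90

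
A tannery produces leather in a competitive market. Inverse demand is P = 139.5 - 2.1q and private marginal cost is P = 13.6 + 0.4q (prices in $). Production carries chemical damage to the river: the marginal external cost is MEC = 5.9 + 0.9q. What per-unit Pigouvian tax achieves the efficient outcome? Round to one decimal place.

Social marginal cost = private MC + MEC = 19.5 + 1.3q.
Set SMC = demand: 19.5 + 1.3q = 139.5 - 2.1q → q* = 35.2941.
The Pigouvian tax equals MEC at q*: 5.9 + 0.9×35.2941 = 37.6647.

tax = $37.7 per unit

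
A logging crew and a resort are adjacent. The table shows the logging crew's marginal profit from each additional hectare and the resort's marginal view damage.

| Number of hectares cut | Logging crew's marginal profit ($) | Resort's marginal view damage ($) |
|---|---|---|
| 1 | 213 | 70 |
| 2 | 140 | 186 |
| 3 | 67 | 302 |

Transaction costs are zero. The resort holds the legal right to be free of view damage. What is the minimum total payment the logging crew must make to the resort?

$70

Efficient level: marginal profit ≥ marginal view damage through level 1, so k* = 1.
With the resort holding the right, the logging crew must at least compensate total damage at k*: 70 = 70.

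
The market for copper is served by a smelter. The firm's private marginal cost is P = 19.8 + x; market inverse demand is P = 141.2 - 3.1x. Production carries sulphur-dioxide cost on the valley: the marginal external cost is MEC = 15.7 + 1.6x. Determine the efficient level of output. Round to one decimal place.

Social marginal cost = private MC + MEC = 35.5 + 2.6x.
Set SMC = demand: 35.5 + 2.6x = 141.2 - 3.1x → x* = 18.5439.

x* = 18.5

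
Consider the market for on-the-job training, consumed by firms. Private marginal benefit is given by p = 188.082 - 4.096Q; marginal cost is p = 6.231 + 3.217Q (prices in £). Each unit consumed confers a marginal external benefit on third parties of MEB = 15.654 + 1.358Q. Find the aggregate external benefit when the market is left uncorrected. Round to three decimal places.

Market equilibrium (private): 6.231 + 3.217Q = 188.082 - 4.096Q → Q_m = 24.8668.
Total external benefit = ∫₀^{Q_m} (15.654 + 1.358Q) dQ = 15.654×24.8668 + ½×1.358×24.8668² = 809.1298.

£809.130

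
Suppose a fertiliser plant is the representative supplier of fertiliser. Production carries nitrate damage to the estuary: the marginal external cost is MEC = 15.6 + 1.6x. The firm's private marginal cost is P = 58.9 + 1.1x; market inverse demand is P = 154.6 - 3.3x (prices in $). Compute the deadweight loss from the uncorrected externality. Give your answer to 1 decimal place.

DWL = $211.7

Market equilibrium (private): 58.9 + 1.1x = 154.6 - 3.3x → x_m = 21.7500.
Social marginal cost = private MC + MEC = 74.5 + 2.7x.
Set SMC = demand: 74.5 + 2.7x = 154.6 - 3.3x → x* = 13.3500.
The welfare-loss triangle has base |x_m − x*| and height MEC(x_m) (the vertical gap between SMC and demand is zero at x* and MEC at x_m).
DWL = ½ × 8.4000 × 50.4000 = 211.6800.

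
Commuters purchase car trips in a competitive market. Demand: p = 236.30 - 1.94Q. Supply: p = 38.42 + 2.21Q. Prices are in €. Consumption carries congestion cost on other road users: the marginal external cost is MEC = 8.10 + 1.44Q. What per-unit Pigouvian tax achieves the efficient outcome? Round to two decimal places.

tax = €56.99 per unit

Social marginal benefit = demand − MEC = 228.20 - 3.38Q.
Set SMB = MC: 228.20 - 3.38Q = 38.42 + 2.21Q → Q* = 33.9499.
The Pigouvian tax equals MEC at Q*: 8.10 + 1.44×33.9499 = 56.9879.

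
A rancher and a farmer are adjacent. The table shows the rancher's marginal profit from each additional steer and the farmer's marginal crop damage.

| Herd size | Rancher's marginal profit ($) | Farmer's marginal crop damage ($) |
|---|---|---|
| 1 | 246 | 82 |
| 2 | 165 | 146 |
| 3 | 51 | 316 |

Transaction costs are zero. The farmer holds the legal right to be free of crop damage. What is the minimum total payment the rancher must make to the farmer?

$228

Efficient level: marginal profit ≥ marginal crop damage through level 2, so k* = 2.
With the farmer holding the right, the rancher must at least compensate total damage at k*: 82 + 146 = 228.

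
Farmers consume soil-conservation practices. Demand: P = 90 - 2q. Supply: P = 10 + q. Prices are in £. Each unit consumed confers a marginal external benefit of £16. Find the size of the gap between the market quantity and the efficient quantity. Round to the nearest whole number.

Market equilibrium (private): 10 + q = 90 - 2q → q_m = 26.6667.
Social marginal benefit = demand + MEB = 106 - 2q.
Set SMB = MC: 106 - 2q = 10 + q → q* = 32.0000.
Gap = |26.6667 − 32.0000| = 5.3333.

5 units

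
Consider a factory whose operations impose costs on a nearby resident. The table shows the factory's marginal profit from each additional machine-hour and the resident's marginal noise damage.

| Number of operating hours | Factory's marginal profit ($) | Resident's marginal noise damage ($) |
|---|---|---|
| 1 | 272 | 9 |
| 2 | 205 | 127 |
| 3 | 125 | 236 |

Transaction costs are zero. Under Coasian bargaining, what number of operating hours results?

2

Bargaining reaches the level where marginal profit last exceeds marginal noise damage.
That holds through level 2 (205 ≥ 127) but not at 3 (125 < 236).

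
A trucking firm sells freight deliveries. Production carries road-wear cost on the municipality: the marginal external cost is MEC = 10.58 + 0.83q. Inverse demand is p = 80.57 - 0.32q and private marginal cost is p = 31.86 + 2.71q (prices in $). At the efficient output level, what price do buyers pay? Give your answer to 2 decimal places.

Social marginal cost = private MC + MEC = 42.44 + 3.54q.
Set SMC = demand: 42.44 + 3.54q = 80.57 - 0.32q → q* = 9.8782.
Consumer price on the demand curve at q*: 80.57 − 0.32×9.8782 = 77.4090.

P = $77.41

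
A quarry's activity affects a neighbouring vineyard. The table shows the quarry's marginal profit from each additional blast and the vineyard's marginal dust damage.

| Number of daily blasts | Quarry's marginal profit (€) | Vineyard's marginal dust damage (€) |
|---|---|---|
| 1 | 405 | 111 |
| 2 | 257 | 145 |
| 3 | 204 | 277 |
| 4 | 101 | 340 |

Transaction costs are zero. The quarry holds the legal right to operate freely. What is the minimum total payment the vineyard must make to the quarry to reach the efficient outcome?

€305

Left alone the quarry would choose level 4 (marginal profit stays positive).
Efficient level: k* = 2 (marginal profit ≥ marginal dust damage through 2).
The vineyard must at least cover the quarry's forgone profit from cutting 4→2: 204 + 101 = 305.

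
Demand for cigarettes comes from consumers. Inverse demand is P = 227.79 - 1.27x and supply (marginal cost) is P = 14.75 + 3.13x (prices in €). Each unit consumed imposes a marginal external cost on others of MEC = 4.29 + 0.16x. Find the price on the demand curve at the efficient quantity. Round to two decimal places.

Social marginal benefit = demand − MEC = 223.50 - 1.43x.
Set SMB = MC: 223.50 - 1.43x = 14.75 + 3.13x → x* = 45.7785.
Consumer price on the demand curve at x*: 227.79 − 1.27×45.7785 = 169.6513.

P = €169.65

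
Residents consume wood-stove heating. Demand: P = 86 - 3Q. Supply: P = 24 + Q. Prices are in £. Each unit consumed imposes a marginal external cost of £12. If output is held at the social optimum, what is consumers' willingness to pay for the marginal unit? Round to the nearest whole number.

Social marginal benefit = demand − MEC = 74 - 3Q.
Set SMB = MC: 74 - 3Q = 24 + Q → Q* = 12.5000.
Consumer price on the demand curve at Q*: 86 − 3×12.5000 = 48.5000.

P = £49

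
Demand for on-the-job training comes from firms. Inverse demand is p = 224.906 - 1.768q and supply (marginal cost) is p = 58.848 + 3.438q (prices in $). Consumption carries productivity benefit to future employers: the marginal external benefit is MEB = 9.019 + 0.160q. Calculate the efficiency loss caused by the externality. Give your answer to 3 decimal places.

Market equilibrium (private): 58.848 + 3.438q = 224.906 - 1.768q → q_m = 31.8974.
Social marginal benefit = demand + MEB = 233.925 - 1.608q.
Set SMB = MC: 233.925 - 1.608q = 58.848 + 3.438q → q* = 34.6962.
Between q* and q_m the wedge SMB − MC runs linearly from 0 to MEB(q_m), so the loss is a triangle.
DWL = ½ × 2.7988 × 14.1226 = 19.7632.

DWL = $19.763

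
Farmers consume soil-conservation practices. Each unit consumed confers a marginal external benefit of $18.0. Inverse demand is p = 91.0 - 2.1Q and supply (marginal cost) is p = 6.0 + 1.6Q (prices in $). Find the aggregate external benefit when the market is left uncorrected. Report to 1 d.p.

Market equilibrium (private): 6.0 + 1.6Q = 91.0 - 2.1Q → Q_m = 22.9730.
Total external benefit = MEB × Q_m = 18.0 × 22.9730 = 413.5140.

$413.5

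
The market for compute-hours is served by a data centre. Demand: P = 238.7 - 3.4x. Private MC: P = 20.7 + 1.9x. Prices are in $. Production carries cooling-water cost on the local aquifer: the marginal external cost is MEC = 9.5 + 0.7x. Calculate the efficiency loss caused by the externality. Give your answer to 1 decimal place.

DWL = $122.2

Market equilibrium (private): 20.7 + 1.9x = 238.7 - 3.4x → x_m = 41.1321.
Social marginal cost = private MC + MEC = 30.2 + 2.6x.
Set SMC = demand: 30.2 + 2.6x = 238.7 - 3.4x → x* = 34.7500.
Height of the DWL triangle at x_m is SMC(x_m) − demand(x_m) = MEC(x_m) = 38.2925.
DWL = ½ × 6.3821 × 38.2925 = 122.1933.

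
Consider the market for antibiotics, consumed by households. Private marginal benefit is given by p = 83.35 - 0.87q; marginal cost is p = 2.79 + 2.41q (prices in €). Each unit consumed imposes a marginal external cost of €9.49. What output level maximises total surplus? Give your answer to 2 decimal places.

q* = 21.67

Social marginal benefit = demand − MEC = 73.86 - 0.87q.
Set SMB = MC: 73.86 - 0.87q = 2.79 + 2.41q → q* = 21.6677.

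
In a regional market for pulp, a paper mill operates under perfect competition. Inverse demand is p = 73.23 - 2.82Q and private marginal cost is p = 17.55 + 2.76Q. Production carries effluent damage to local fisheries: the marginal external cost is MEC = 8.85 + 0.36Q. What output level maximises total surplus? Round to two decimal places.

Q* = 7.88

Social marginal cost = private MC + MEC = 26.40 + 3.12Q.
Set SMC = demand: 26.40 + 3.12Q = 73.23 - 2.82Q → Q* = 7.8838.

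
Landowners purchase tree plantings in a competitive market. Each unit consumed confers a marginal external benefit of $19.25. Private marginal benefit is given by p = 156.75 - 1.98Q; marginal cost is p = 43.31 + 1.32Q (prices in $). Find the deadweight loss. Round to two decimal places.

Market equilibrium (private): 43.31 + 1.32Q = 156.75 - 1.98Q → Q_m = 34.3758.
Social marginal benefit = demand + MEB = 176.00 - 1.98Q.
Set SMB = MC: 176.00 - 1.98Q = 43.31 + 1.32Q → Q* = 40.2091.
The loss is the area between SMB and MC from Q* to Q_m; with linear curves that's a triangle of height MEB(Q_m).
DWL = ½ × 5.8333 × 19.2500 = 56.1455.

DWL = $56.15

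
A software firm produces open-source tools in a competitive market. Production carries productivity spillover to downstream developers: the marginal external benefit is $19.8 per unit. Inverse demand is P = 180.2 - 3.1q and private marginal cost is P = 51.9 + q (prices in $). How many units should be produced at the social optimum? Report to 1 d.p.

q* = 36.1

Social marginal cost = private MC − MEB = 32.1 + q.
Set SMC = demand: 32.1 + q = 180.2 - 3.1q → q* = 36.1220.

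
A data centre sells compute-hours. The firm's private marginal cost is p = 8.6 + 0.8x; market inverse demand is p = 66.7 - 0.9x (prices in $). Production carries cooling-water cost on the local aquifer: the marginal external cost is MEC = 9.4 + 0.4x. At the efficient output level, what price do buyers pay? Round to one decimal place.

P = $45.8

Social marginal cost = private MC + MEC = 18.0 + 1.2x.
Set SMC = demand: 18.0 + 1.2x = 66.7 - 0.9x → x* = 23.1905.
Consumer price on the demand curve at x*: 66.7 − 0.9×23.1905 = 45.8286.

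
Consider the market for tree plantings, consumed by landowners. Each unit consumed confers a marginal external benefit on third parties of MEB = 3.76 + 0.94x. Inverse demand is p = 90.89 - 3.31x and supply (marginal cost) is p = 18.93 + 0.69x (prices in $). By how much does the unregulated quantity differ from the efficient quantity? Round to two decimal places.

6.76 units

Market equilibrium (private): 18.93 + 0.69x = 90.89 - 3.31x → x_m = 17.9900.
Social marginal benefit = demand + MEB = 94.65 - 2.37x.
Set SMB = MC: 94.65 - 2.37x = 18.93 + 0.69x → x* = 24.7451.
Gap = |17.9900 − 24.7451| = 6.7551.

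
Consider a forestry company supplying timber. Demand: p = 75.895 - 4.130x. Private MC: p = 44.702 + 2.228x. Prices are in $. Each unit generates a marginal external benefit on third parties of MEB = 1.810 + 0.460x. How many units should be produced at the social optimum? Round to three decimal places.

x* = 5.596

Social marginal cost = private MC − MEB = 42.892 + 1.768x.
Set SMC = demand: 42.892 + 1.768x = 75.895 - 4.130x → x* = 5.5956.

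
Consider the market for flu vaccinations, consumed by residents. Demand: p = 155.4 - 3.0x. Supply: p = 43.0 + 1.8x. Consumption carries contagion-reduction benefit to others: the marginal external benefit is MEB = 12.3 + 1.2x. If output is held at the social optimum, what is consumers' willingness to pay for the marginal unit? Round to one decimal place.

P = 51.5

Social marginal benefit = demand + MEB = 167.7 - 1.8x.
Set SMB = MC: 167.7 - 1.8x = 43.0 + 1.8x → x* = 34.6389.
Consumer price on the demand curve at x*: 155.4 − 3.0×34.6389 = 51.4833.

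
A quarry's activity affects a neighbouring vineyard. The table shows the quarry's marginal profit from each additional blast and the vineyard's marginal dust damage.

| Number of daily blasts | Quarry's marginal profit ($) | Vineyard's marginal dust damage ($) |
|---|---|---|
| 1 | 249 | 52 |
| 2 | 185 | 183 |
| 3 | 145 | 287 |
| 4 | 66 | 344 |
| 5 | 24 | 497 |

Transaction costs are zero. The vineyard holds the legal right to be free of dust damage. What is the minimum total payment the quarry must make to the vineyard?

Efficient level: marginal profit ≥ marginal dust damage through level 2, so k* = 2.
With the vineyard holding the right, the quarry must at least compensate total damage at k*: 52 + 183 = 235.

$235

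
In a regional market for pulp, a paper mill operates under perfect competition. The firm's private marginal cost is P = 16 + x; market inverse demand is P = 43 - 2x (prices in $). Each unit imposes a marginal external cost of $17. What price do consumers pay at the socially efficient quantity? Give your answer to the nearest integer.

Social marginal cost = private MC + MEC = 33 + x.
Set SMC = demand: 33 + x = 43 - 2x → x* = 3.3333.
Consumer price on the demand curve at x*: 43 − 2×3.3333 = 36.3334.

P = $36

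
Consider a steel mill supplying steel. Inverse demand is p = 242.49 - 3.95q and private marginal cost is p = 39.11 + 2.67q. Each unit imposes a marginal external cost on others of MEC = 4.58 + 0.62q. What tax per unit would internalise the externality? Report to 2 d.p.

tax = 21.60 per unit

Social marginal cost = private MC + MEC = 43.69 + 3.29q.
Set SMC = demand: 43.69 + 3.29q = 242.49 - 3.95q → q* = 27.4586.
The Pigouvian tax equals MEC at q*: 4.58 + 0.62×27.4586 = 21.6043.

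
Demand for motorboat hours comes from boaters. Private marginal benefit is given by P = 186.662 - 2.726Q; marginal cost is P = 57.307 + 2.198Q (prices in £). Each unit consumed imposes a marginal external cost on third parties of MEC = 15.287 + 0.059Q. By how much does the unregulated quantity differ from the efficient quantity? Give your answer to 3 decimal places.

Market equilibrium (private): 57.307 + 2.198Q = 186.662 - 2.726Q → Q_m = 26.2703.
Social marginal benefit = demand − MEC = 171.375 - 2.785Q.
Set SMB = MC: 171.375 - 2.785Q = 57.307 + 2.198Q → Q* = 22.8914.
Gap = |26.2703 − 22.8914| = 3.3789.

3.379 units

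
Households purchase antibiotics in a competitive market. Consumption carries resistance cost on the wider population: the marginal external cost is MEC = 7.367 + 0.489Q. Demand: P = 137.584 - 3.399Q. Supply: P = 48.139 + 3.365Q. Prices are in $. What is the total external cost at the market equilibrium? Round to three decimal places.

Market equilibrium (private): 48.139 + 3.365Q = 137.584 - 3.399Q → Q_m = 13.2237.
Total external cost = ∫₀^{Q_m} (7.367 + 0.489Q) dQ = 7.367×13.2237 + ½×0.489×13.2237² = 140.1738.

$140.174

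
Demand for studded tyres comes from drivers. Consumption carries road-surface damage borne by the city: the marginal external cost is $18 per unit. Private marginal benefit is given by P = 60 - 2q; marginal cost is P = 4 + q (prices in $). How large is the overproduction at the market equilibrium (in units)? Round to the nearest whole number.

Market equilibrium (private): 4 + q = 60 - 2q → q_m = 18.6667.
Social marginal benefit = demand − MEC = 42 - 2q.
Set SMB = MC: 42 - 2q = 4 + q → q* = 12.6667.
Gap = |18.6667 − 12.6667| = 6.0000.

6 units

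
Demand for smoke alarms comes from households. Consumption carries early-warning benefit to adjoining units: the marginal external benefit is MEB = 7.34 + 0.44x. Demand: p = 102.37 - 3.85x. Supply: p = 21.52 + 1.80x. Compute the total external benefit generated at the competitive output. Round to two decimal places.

150.08

Market equilibrium (private): 21.52 + 1.80x = 102.37 - 3.85x → x_m = 14.3097.
Total external benefit = ∫₀^{x_m} (7.34 + 0.44x) dx = 7.34×14.3097 + ½×0.44×14.3097² = 150.0821.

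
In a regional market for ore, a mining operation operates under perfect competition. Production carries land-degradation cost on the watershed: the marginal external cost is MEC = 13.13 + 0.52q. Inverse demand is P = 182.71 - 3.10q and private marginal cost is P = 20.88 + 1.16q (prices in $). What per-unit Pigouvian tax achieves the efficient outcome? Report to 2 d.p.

Social marginal cost = private MC + MEC = 34.01 + 1.68q.
Set SMC = demand: 34.01 + 1.68q = 182.71 - 3.10q → q* = 31.1088.
The Pigouvian tax equals MEC at q*: 13.13 + 0.52×31.1088 = 29.3066.

tax = $29.31 per unit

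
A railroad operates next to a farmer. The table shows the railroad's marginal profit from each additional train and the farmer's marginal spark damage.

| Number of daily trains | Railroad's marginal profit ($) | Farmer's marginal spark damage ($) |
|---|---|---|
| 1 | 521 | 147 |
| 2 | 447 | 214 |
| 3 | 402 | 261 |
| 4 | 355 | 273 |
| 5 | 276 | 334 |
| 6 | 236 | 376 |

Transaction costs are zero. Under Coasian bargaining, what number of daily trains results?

Bargaining reaches the level where marginal profit last exceeds marginal spark damage.
That holds through level 4 (355 ≥ 273) but not at 5 (276 < 334).

4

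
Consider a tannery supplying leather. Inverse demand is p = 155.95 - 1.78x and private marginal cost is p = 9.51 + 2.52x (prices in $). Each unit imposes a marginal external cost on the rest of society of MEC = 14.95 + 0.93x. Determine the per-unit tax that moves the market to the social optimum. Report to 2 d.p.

Social marginal cost = private MC + MEC = 24.46 + 3.45x.
Set SMC = demand: 24.46 + 3.45x = 155.95 - 1.78x → x* = 25.1415.
The Pigouvian tax equals MEC at x*: 14.95 + 0.93×25.1415 = 38.3316.

tax = $38.33 per unit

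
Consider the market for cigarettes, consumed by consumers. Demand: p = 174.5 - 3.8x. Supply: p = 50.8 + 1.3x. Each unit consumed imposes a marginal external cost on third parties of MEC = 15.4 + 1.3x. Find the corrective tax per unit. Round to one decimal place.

Social marginal benefit = demand − MEC = 159.1 - 5.1x.
Set SMB = MC: 159.1 - 5.1x = 50.8 + 1.3x → x* = 16.9219.
The Pigouvian tax equals MEC at x*: 15.4 + 1.3×16.9219 = 37.3985.

tax = 37.4 per unit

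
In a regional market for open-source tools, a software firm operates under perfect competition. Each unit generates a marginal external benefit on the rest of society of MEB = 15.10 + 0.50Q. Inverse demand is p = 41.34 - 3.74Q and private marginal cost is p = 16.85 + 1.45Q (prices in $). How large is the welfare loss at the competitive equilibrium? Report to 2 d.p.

DWL = $32.50

Market equilibrium (private): 16.85 + 1.45Q = 41.34 - 3.74Q → Q_m = 4.7187.
Social marginal cost = private MC − MEB = 1.75 + 0.95Q.
Set SMC = demand: 1.75 + 0.95Q = 41.34 - 3.74Q → Q* = 8.4414.
The loss is the area between SMC and demand from Q* to Q_m; with linear curves that's a triangle of height MEB(Q_m).
DWL = ½ × 3.7227 × 17.4593 = 32.4979.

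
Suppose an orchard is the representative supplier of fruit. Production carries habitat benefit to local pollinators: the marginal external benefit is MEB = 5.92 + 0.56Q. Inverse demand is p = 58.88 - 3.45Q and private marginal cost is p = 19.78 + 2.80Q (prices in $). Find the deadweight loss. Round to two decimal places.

Market equilibrium (private): 19.78 + 2.80Q = 58.88 - 3.45Q → Q_m = 6.2560.
Social marginal cost = private MC − MEB = 13.86 + 2.24Q.
Set SMC = demand: 13.86 + 2.24Q = 58.88 - 3.45Q → Q* = 7.9121.
The loss is the area between SMC and demand from Q* to Q_m; with linear curves that's a triangle of height MEB(Q_m).
DWL = ½ × 1.6561 × 9.4234 = 7.8030.

DWL = $7.80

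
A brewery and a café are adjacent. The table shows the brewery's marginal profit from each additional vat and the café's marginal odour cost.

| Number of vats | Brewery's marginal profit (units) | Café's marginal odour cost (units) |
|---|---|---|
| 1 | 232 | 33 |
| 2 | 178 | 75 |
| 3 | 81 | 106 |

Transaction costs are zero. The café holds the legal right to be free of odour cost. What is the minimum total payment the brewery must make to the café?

108

Efficient level: marginal profit ≥ marginal odour cost through level 2, so k* = 2.
With the café holding the right, the brewery must at least compensate total damage at k*: 33 + 75 = 108.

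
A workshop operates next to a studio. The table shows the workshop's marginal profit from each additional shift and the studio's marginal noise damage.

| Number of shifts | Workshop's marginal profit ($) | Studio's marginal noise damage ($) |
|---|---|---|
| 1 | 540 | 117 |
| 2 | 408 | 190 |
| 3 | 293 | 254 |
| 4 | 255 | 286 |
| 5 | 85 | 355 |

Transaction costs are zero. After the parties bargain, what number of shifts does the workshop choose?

3

Bargaining reaches the level where marginal profit last exceeds marginal noise damage.
That holds through level 3 (293 ≥ 254) but not at 4 (255 < 286).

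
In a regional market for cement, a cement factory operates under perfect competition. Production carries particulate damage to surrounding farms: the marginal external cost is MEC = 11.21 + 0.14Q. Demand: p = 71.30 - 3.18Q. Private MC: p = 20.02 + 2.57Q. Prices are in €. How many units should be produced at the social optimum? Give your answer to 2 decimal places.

Social marginal cost = private MC + MEC = 31.23 + 2.71Q.
Set SMC = demand: 31.23 + 2.71Q = 71.30 - 3.18Q → Q* = 6.8031.

Q* = 6.80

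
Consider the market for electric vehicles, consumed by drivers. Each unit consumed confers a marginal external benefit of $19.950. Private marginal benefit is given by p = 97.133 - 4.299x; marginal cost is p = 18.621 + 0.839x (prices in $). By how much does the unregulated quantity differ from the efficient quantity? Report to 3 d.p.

3.883 units

Market equilibrium (private): 18.621 + 0.839x = 97.133 - 4.299x → x_m = 15.2807.
Social marginal benefit = demand + MEB = 117.083 - 4.299x.
Set SMB = MC: 117.083 - 4.299x = 18.621 + 0.839x → x* = 19.1635.
Gap = |15.2807 − 19.1635| = 3.8828.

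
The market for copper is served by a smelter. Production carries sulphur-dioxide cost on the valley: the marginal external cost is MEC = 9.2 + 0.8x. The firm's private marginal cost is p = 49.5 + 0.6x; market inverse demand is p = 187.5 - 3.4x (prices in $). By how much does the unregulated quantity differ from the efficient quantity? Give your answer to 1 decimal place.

Market equilibrium (private): 49.5 + 0.6x = 187.5 - 3.4x → x_m = 34.5000.
Social marginal cost = private MC + MEC = 58.7 + 1.4x.
Set SMC = demand: 58.7 + 1.4x = 187.5 - 3.4x → x* = 26.8333.
Gap = |34.5000 − 26.8333| = 7.6667.

7.7 units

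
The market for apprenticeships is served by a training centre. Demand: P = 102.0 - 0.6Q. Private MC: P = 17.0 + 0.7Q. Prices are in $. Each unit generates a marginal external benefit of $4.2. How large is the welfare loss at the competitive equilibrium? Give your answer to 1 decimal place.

Market equilibrium (private): 17.0 + 0.7Q = 102.0 - 0.6Q → Q_m = 65.3846.
Social marginal cost = private MC − MEB = 12.8 + 0.7Q.
Set SMC = demand: 12.8 + 0.7Q = 102.0 - 0.6Q → Q* = 68.6154.
Height of the DWL triangle at Q_m is demand(Q_m) − SMC(Q_m) = MEB(Q_m) = 4.2000.
DWL = ½ × 3.2308 × 4.2000 = 6.7847.

DWL = $6.8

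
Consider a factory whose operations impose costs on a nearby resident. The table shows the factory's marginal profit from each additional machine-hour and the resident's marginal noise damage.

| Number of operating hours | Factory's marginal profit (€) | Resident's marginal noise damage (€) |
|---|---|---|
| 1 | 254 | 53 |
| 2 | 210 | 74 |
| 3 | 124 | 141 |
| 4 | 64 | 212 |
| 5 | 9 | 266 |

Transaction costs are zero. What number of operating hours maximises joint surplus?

2

Bargaining reaches the level where marginal profit last exceeds marginal noise damage.
That holds through level 2 (210 ≥ 74) but not at 3 (124 < 141).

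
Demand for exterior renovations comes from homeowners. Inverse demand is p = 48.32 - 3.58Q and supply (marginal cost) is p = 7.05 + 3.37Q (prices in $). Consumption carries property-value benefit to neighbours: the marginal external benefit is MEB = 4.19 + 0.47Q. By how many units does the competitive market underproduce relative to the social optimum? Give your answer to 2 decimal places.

Market equilibrium (private): 7.05 + 3.37Q = 48.32 - 3.58Q → Q_m = 5.9381.
Social marginal benefit = demand + MEB = 52.51 - 3.11Q.
Set SMB = MC: 52.51 - 3.11Q = 7.05 + 3.37Q → Q* = 7.0154.
Gap = |5.9381 − 7.0154| = 1.0773.

1.08 units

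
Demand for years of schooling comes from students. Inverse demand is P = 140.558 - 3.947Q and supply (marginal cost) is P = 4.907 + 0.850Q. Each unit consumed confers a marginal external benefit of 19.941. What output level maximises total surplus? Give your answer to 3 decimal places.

Social marginal benefit = demand + MEB = 160.499 - 3.947Q.
Set SMB = MC: 160.499 - 3.947Q = 4.907 + 0.850Q → Q* = 32.4353.

Q* = 32.435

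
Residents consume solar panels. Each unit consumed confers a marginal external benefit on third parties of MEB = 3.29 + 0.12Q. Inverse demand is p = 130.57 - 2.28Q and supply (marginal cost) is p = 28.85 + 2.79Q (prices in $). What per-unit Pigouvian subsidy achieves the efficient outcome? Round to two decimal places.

subsidy = $5.84 per unit

Social marginal benefit = demand + MEB = 133.86 - 2.16Q.
Set SMB = MC: 133.86 - 2.16Q = 28.85 + 2.79Q → Q* = 21.2141.
The Pigouvian subsidy equals MEB at Q*: 3.29 + 0.12×21.2141 = 5.8357.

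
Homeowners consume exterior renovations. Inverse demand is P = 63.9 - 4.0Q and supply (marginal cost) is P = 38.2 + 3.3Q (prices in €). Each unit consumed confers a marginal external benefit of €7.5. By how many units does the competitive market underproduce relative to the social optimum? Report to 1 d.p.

1.0 units

Market equilibrium (private): 38.2 + 3.3Q = 63.9 - 4.0Q → Q_m = 3.5205.
Social marginal benefit = demand + MEB = 71.4 - 4.0Q.
Set SMB = MC: 71.4 - 4.0Q = 38.2 + 3.3Q → Q* = 4.5479.
Gap = |3.5205 − 4.5479| = 1.0274.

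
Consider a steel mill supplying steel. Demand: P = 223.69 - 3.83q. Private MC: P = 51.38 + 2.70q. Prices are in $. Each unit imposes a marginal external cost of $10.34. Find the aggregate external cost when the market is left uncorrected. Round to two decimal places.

$272.85

Market equilibrium (private): 51.38 + 2.70q = 223.69 - 3.83q → q_m = 26.3874.
Total external cost = MEC × q_m = 10.34 × 26.3874 = 272.8457.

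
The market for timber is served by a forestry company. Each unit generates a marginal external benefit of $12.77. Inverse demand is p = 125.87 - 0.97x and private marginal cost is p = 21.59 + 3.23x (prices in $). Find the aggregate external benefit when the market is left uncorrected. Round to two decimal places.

Market equilibrium (private): 21.59 + 3.23x = 125.87 - 0.97x → x_m = 24.8286.
Total external benefit = MEB × x_m = 12.77 × 24.8286 = 317.0612.

$317.06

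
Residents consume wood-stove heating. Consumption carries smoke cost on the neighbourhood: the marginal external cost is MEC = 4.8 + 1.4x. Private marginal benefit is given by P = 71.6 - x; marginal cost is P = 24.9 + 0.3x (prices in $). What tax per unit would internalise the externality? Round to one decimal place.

Social marginal benefit = demand − MEC = 66.8 - 2.4x.
Set SMB = MC: 66.8 - 2.4x = 24.9 + 0.3x → x* = 15.5185.
The Pigouvian tax equals MEC at x*: 4.8 + 1.4×15.5185 = 26.5259.

tax = $26.5 per unit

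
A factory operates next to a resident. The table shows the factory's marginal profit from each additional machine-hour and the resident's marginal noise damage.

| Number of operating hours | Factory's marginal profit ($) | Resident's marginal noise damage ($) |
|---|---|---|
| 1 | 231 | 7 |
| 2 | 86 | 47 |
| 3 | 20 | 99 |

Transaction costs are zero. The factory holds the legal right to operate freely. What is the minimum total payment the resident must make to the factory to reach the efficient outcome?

Left alone the factory would choose level 3 (marginal profit stays positive).
Efficient level: k* = 2 (marginal profit ≥ marginal noise damage through 2).
The resident must at least cover the factory's forgone profit from cutting 3→2: 20 = 20.

$20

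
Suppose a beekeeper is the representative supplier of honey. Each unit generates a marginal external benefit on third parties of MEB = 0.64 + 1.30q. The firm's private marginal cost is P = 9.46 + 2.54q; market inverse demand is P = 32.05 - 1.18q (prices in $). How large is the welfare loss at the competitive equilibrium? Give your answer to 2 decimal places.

Market equilibrium (private): 9.46 + 2.54q = 32.05 - 1.18q → q_m = 6.0726.
Social marginal cost = private MC − MEB = 8.82 + 1.24q.
Set SMC = demand: 8.82 + 1.24q = 32.05 - 1.18q → q* = 9.5992.
The loss is the area between SMC and demand from q* to q_m; with linear curves that's a triangle of height MEB(q_m).
DWL = ½ × 3.5266 × 8.5344 = 15.0487.

DWL = $15.05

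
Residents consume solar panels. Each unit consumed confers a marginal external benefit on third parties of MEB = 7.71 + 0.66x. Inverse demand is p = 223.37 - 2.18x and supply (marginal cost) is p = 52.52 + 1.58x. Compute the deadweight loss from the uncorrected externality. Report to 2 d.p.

Market equilibrium (private): 52.52 + 1.58x = 223.37 - 2.18x → x_m = 45.4388.
Social marginal benefit = demand + MEB = 231.08 - 1.52x.
Set SMB = MC: 231.08 - 1.52x = 52.52 + 1.58x → x* = 57.6000.
Height of the DWL triangle at x_m is SMB(x_m) − MC(x_m) = MEB(x_m) = 37.6996.
DWL = ½ × 12.1612 × 37.6996 = 229.2362.

DWL = 229.24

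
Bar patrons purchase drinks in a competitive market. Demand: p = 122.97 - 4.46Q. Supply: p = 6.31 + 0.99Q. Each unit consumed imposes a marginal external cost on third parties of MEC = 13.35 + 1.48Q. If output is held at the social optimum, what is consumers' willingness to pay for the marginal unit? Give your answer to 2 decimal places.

P = 56.48

Social marginal benefit = demand − MEC = 109.62 - 5.94Q.
Set SMB = MC: 109.62 - 5.94Q = 6.31 + 0.99Q → Q* = 14.9076.
Consumer price on the demand curve at Q*: 122.97 − 4.46×14.9076 = 56.4821.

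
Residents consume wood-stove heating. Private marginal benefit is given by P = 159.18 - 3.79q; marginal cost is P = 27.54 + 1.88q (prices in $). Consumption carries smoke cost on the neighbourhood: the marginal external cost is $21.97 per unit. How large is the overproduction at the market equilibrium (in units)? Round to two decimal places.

Market equilibrium (private): 27.54 + 1.88q = 159.18 - 3.79q → q_m = 23.2169.
Social marginal benefit = demand − MEC = 137.21 - 3.79q.
Set SMB = MC: 137.21 - 3.79q = 27.54 + 1.88q → q* = 19.3422.
Gap = |23.2169 − 19.3422| = 3.8747.

3.87 units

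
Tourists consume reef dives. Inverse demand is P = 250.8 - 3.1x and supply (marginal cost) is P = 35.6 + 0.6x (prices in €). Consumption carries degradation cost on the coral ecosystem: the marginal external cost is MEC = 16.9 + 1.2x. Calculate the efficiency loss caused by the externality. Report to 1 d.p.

Market equilibrium (private): 35.6 + 0.6x = 250.8 - 3.1x → x_m = 58.1622.
Social marginal benefit = demand − MEC = 233.9 - 4.3x.
Set SMB = MC: 233.9 - 4.3x = 35.6 + 0.6x → x* = 40.4694.
Between x* and x_m the wedge MC − SMB runs linearly from 0 to MEC(x_m), so the loss is a triangle.
DWL = ½ × 17.6928 × 86.6946 = 766.9351.

DWL = €766.9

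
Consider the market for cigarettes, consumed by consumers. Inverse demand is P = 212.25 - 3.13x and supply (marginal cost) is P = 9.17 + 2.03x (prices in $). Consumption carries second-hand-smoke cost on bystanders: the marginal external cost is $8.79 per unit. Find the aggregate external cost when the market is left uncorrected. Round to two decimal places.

Market equilibrium (private): 9.17 + 2.03x = 212.25 - 3.13x → x_m = 39.3566.
Total external cost = MEC × x_m = 8.79 × 39.3566 = 345.9445.

$345.94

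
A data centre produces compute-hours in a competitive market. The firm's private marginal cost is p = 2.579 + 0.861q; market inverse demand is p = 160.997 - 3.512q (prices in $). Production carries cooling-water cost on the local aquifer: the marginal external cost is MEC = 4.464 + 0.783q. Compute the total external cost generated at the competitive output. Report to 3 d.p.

Market equilibrium (private): 2.579 + 0.861q = 160.997 - 3.512q → q_m = 36.2264.
Total external cost = ∫₀^{q_m} (4.464 + 0.783q) dq = 4.464×36.2264 + ½×0.783×36.2264² = 675.5005.

$675.500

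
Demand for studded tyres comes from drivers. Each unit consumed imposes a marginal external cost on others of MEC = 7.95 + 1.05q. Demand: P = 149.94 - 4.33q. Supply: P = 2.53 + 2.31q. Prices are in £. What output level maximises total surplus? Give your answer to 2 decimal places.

q* = 18.14

Social marginal benefit = demand − MEC = 141.99 - 5.38q.
Set SMB = MC: 141.99 - 5.38q = 2.53 + 2.31q → q* = 18.1352.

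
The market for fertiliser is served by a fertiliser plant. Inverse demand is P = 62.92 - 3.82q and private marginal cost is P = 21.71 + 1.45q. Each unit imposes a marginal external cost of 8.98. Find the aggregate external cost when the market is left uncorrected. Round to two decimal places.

70.22

Market equilibrium (private): 21.71 + 1.45q = 62.92 - 3.82q → q_m = 7.8197.
Total external cost = MEC × q_m = 8.98 × 7.8197 = 70.2209.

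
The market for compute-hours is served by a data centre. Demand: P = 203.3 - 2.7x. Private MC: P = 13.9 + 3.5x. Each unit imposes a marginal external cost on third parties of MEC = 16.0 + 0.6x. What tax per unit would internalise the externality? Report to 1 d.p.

Social marginal cost = private MC + MEC = 29.9 + 4.1x.
Set SMC = demand: 29.9 + 4.1x = 203.3 - 2.7x → x* = 25.5000.
The Pigouvian tax equals MEC at x*: 16.0 + 0.6×25.5000 = 31.3000.

tax = 31.3 per unit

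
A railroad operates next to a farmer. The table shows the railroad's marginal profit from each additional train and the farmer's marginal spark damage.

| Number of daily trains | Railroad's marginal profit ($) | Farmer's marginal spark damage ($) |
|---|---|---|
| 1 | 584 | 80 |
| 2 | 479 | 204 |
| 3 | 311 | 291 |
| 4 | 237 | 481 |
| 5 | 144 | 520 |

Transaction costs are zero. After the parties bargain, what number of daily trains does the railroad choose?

Bargaining reaches the level where marginal profit last exceeds marginal spark damage.
That holds through level 3 (311 ≥ 291) but not at 4 (237 < 481).

3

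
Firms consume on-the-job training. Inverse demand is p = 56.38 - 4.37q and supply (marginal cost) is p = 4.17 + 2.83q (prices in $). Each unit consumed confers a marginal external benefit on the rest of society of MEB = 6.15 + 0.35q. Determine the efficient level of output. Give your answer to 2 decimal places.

Social marginal benefit = demand + MEB = 62.53 - 4.02q.
Set SMB = MC: 62.53 - 4.02q = 4.17 + 2.83q → q* = 8.5197.

q* = 8.52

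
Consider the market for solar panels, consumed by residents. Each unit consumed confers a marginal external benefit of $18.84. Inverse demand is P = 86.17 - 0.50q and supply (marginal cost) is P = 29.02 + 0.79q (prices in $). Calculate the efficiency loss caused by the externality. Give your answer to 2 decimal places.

DWL = $137.58

Market equilibrium (private): 29.02 + 0.79q = 86.17 - 0.50q → q_m = 44.3023.
Social marginal benefit = demand + MEB = 105.01 - 0.50q.
Set SMB = MC: 105.01 - 0.50q = 29.02 + 0.79q → q* = 58.9070.
The loss is the area between SMB and MC from q* to q_m; with linear curves that's a triangle of height MEB(q_m).
DWL = ½ × 14.6047 × 18.8400 = 137.5763.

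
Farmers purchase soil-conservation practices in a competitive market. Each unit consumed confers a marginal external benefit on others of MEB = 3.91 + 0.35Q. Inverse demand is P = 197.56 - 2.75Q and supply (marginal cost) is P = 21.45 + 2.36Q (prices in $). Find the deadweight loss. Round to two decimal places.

DWL = $26.80

Market equilibrium (private): 21.45 + 2.36Q = 197.56 - 2.75Q → Q_m = 34.4638.
Social marginal benefit = demand + MEB = 201.47 - 2.40Q.
Set SMB = MC: 201.47 - 2.40Q = 21.45 + 2.36Q → Q* = 37.8193.
The loss is the area between SMB and MC from Q* to Q_m; with linear curves that's a triangle of height MEB(Q_m).
DWL = ½ × 3.3555 × 15.9723 = 26.7975.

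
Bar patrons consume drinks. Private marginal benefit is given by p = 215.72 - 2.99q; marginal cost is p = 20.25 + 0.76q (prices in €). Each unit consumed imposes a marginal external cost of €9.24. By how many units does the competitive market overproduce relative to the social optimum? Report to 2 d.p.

2.46 units

Market equilibrium (private): 20.25 + 0.76q = 215.72 - 2.99q → q_m = 52.1253.
Social marginal benefit = demand − MEC = 206.48 - 2.99q.
Set SMB = MC: 206.48 - 2.99q = 20.25 + 0.76q → q* = 49.6613.
Gap = |52.1253 − 49.6613| = 2.4640.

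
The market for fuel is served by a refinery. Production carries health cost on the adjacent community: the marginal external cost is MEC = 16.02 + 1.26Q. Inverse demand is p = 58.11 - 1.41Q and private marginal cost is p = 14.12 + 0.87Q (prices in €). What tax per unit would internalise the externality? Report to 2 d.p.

tax = €25.98 per unit

Social marginal cost = private MC + MEC = 30.14 + 2.13Q.
Set SMC = demand: 30.14 + 2.13Q = 58.11 - 1.41Q → Q* = 7.9011.
The Pigouvian tax equals MEC at Q*: 16.02 + 1.26×7.9011 = 25.9754.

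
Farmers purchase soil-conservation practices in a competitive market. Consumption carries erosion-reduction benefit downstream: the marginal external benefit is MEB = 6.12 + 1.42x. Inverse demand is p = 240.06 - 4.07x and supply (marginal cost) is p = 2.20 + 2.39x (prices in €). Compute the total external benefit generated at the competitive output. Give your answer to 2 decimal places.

€1187.92

Market equilibrium (private): 2.20 + 2.39x = 240.06 - 4.07x → x_m = 36.8204.
Total external benefit = ∫₀^{x_m} (6.12 + 1.42x) dx = 6.12×36.8204 + ½×1.42×36.8204² = 1187.9176.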